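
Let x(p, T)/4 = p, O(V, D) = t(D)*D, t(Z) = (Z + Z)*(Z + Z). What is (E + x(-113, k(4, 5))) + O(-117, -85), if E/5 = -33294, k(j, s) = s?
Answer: -2623422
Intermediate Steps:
t(Z) = 4*Z² (t(Z) = (2*Z)*(2*Z) = 4*Z²)
O(V, D) = 4*D³ (O(V, D) = (4*D²)*D = 4*D³)
x(p, T) = 4*p
E = -166470 (E = 5*(-33294) = -166470)
(E + x(-113, k(4, 5))) + O(-117, -85) = (-166470 + 4*(-113)) + 4*(-85)³ = (-166470 - 452) + 4*(-614125) = -166922 - 2456500 = -2623422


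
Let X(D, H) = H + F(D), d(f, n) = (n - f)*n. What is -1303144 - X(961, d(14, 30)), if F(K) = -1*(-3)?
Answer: -1303627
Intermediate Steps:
F(K) = 3
d(f, n) = n*(n - f)
X(D, H) = 3 + H (X(D, H) = H + 3 = 3 + H)
-1303144 - X(961, d(14, 30)) = -1303144 - (3 + 30*(30 - 1*14)) = -1303144 - (3 + 30*(30 - 14)) = -1303144 - (3 + 30*16) = -1303144 - (3 + 480) = -1303144 - 1*483 = -1303144 - 483 = -1303627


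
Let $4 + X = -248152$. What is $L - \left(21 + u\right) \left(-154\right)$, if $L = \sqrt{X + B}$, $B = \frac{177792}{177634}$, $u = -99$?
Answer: $-12012 + \frac{2 i \sqrt{489390164369063}}{88817} \approx -12012.0 + 498.15 i$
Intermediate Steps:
$X = -248156$ ($X = -4 - 248152 = -248156$)
$B = \frac{88896}{88817}$ ($B = 177792 \cdot \frac{1}{177634} = \frac{88896}{88817} \approx 1.0009$)
$L = \frac{2 i \sqrt{489390164369063}}{88817}$ ($L = \sqrt{-248156 + \frac{88896}{88817}} = \sqrt{- \frac{22040382556}{88817}} = \frac{2 i \sqrt{489390164369063}}{88817} \approx 498.15 i$)
$L - \left(21 + u\right) \left(-154\right) = \frac{2 i \sqrt{489390164369063}}{88817} - \left(21 - 99\right) \left(-154\right) = \frac{2 i \sqrt{489390164369063}}{88817} - \left(-78\right) \left(-154\right) = \frac{2 i \sqrt{489390164369063}}{88817} - 12012 = -12012 + \frac{2 i \sqrt{489390164369063}}{88817}$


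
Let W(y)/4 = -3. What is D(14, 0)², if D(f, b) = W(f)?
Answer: 144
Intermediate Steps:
W(y) = -12 (W(y) = 4*(-3) = -12)
D(f, b) = -12
D(14, 0)² = (-12)² = 144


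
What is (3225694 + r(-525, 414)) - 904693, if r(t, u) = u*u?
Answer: 2492397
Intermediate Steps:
r(t, u) = u²
(3225694 + r(-525, 414)) - 904693 = (3225694 + 414²) - 904693 = (3225694 + 171396) - 904693 = 3397090 - 904693 = 2492397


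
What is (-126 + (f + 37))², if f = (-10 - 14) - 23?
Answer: 18496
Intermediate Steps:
f = -47 (f = -24 - 23 = -47)
(-126 + (f + 37))² = (-126 + (-47 + 37))² = (-126 - 10)² = (-136)² = 18496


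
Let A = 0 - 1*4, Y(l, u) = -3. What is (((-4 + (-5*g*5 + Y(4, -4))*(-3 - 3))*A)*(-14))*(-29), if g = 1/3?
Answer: -103936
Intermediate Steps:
g = ⅓ ≈ 0.33333
A = -4 (A = 0 - 4 = -4)
(((-4 + (-5*g*5 + Y(4, -4))*(-3 - 3))*A)*(-14))*(-29) = (((-4 + (-5*⅓*5 - 3)*(-3 - 3))*(-4))*(-14))*(-29) = (((-4 + (-5/3*5 - 3)*(-6))*(-4))*(-14))*(-29) = (((-4 + (-25/3 - 3)*(-6))*(-4))*(-14))*(-29) = (((-4 - 34/3*(-6))*(-4))*(-14))*(-29) = (((-4 + 68)*(-4))*(-14))*(-29) = ((64*(-4))*(-14))*(-29) = -256*(-14)*(-29) = 3584*(-29) = -103936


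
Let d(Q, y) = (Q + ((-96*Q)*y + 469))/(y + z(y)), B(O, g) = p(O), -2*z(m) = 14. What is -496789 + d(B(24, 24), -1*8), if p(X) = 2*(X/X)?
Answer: -2484614/5 ≈ -4.9692e+5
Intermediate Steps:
z(m) = -7 (z(m) = -½*14 = -7)
p(X) = 2 (p(X) = 2*1 = 2)
B(O, g) = 2
d(Q, y) = (469 + Q - 96*Q*y)/(-7 + y) (d(Q, y) = (Q + ((-96*Q)*y + 469))/(y - 7) = (Q + (-96*Q*y + 469))/(-7 + y) = (Q + (469 - 96*Q*y))/(-7 + y) = (469 + Q - 96*Q*y)/(-7 + y))
-496789 + d(B(24, 24), -1*8) = -496789 + (469 + 2 - 96*2*(-1*8))/(-7 - 1*8) = -496789 + (469 + 2 - 96*2*(-8))/(-7 - 8) = -496789 + (469 + 2 + 1536)/(-15) = -496789 - 1/15*2007 = -496789 - 669/5 = -2484614/5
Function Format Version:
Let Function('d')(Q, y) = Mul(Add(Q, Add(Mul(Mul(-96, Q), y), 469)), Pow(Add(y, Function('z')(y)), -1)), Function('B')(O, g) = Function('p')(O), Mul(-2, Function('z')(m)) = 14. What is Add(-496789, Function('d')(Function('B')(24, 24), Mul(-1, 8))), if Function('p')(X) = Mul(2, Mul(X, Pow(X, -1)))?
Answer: Rational(-2484614, 5) ≈ -4.9692e+5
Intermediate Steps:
Function('z')(m) = -7 (Function('z')(m) = Mul(Rational(-1, 2), 14) = -7)
Function('p')(X) = 2 (Function('p')(X) = Mul(2, 1) = 2)
Function('B')(O, g) = 2
Function('d')(Q, y) = Mul(Pow(Add(-7, y), -1), Add(469, Q, Mul(-96, Q, y))) (Function('d')(Q, y) = Mul(Add(Q, Add(Mul(Mul(-96, Q), y), 469)), Pow(Add(y, -7), -1)) = Mul(Add(Q, Add(Mul(-96, Q, y), 469)), Pow(Add(-7, y), -1)) = Mul(Add(Q, Add(469, Mul(-96, Q, y))), Pow(Add(-7, y), -1)) = Mul(Add(469, Q, Mul(-96, Q, y)), Pow(Add(-7, y), -1)) = Mul(Pow(Add(-7, y), -1), Add(469, Q, Mul(-96, Q, y))))
Add(-496789, Function('d')(Function('B')(24, 24), Mul(-1, 8))) = Add(-496789, Mul(Pow(Add(-7, Mul(-1, 8)), -1), Add(469, 2, Mul(-96, 2, Mul(-1, 8))))) = Add(-496789, Mul(Pow(Add(-7, -8), -1), Add(469, 2, Mul(-96, 2, -8)))) = Add(-496789, Mul(Pow(-15, -1), Add(469, 2, 1536))) = Add(-496789, Mul(Rational(-1, 15), 2007)) = Add(-496789, Rational(-669, 5)) = Rational(-2484614, 5)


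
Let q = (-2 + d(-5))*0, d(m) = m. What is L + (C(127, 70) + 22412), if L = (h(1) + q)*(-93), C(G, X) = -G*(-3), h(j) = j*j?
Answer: 22700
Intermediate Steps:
h(j) = j²
C(G, X) = 3*G
q = 0 (q = (-2 - 5)*0 = -7*0 = 0)
L = -93 (L = (1² + 0)*(-93) = (1 + 0)*(-93) = 1*(-93) = -93)
L + (C(127, 70) + 22412) = -93 + (3*127 + 22412) = -93 + (381 + 22412) = -93 + 22793 = 22700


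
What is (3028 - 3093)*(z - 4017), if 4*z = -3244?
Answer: 313820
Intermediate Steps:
z = -811 (z = (¼)*(-3244) = -811)
(3028 - 3093)*(z - 4017) = (3028 - 3093)*(-811 - 4017) = -65*(-4828) = 313820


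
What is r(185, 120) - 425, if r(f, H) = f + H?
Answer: -120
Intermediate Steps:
r(f, H) = H + f
r(185, 120) - 425 = (120 + 185) - 425 = 305 - 425 = -120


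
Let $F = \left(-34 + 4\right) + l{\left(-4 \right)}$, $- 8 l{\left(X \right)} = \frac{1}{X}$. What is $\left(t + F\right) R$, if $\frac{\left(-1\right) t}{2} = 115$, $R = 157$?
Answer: $- \frac{1306083}{32} \approx -40815.0$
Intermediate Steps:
$t = -230$ ($t = \left(-2\right) 115 = -230$)
$l{\left(X \right)} = - \frac{1}{8 X}$
$F = - \frac{959}{32}$ ($F = \left(-34 + 4\right) - \frac{1}{8 \left(-4\right)} = -30 - - \frac{1}{32} = -30 + \frac{1}{32} = - \frac{959}{32} \approx -29.969$)
$\left(t + F\right) R = \left(-230 - \frac{959}{32}\right) 157 = \left(- \frac{8319}{32}\right) 157 = - \frac{1306083}{32}$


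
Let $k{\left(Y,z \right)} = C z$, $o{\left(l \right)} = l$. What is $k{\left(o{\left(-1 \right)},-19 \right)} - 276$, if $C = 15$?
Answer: $-561$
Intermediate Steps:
$k{\left(Y,z \right)} = 15 z$
$k{\left(o{\left(-1 \right)},-19 \right)} - 276 = 15 \left(-19\right) - 276 = -285 - 276 = -561$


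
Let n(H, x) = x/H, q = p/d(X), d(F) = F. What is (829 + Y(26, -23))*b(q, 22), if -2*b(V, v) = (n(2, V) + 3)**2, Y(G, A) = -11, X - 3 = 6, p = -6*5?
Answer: -6544/9 ≈ -727.11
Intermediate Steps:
p = -30
X = 9 (X = 3 + 6 = 9)
q = -10/3 (q = -30/9 = -30*1/9 = -10/3 ≈ -3.3333)
b(V, v) = -(3 + V/2)**2/2 (b(V, v) = -(V/2 + 3)**2/2 = -(3 + V/2)**2/2)
(829 + Y(26, -23))*b(q, 22) = (829 - 11)*(-(6 - 10/3)**2/8) = 818*(-(8/3)**2/8) = 818*(-1/8*64/9) = 818*(-8/9) = -6544/9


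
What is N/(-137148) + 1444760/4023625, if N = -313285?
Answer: 291737460521/110366424300 ≈ 2.6434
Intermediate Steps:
N/(-137148) + 1444760/4023625 = -313285/(-137148) + 1444760/4023625 = -313285*(-1/137148) + 1444760*(1/4023625) = 313285/137148 + 288952/804725 = 291737460521/110366424300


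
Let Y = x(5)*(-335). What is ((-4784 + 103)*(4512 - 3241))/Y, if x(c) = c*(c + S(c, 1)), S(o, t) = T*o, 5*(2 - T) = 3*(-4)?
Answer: 5949551/45225 ≈ 131.55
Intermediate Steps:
T = 22/5 (T = 2 - 3*(-4)/5 = 2 - ⅕*(-12) = 2 + 12/5 = 22/5 ≈ 4.4000)
S(o, t) = 22*o/5
x(c) = 27*c²/5 (x(c) = c*(c + 22*c/5) = c*(27*c/5) = 27*c²/5)
Y = -45225 (Y = ((27/5)*5²)*(-335) = ((27/5)*25)*(-335) = 135*(-335) = -45225)
((-4784 + 103)*(4512 - 3241))/Y = ((-4784 + 103)*(4512 - 3241))/(-45225) = -4681*1271*(-1/45225) = -5949551*(-1/45225) = 5949551/45225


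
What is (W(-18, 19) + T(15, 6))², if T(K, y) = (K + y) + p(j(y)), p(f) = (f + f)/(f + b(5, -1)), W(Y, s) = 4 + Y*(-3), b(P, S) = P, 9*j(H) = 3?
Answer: 400689/64 ≈ 6260.8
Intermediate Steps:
j(H) = ⅓ (j(H) = (⅑)*3 = ⅓)
W(Y, s) = 4 - 3*Y
p(f) = 2*f/(5 + f) (p(f) = (f + f)/(f + 5) = (2*f)/(5 + f) = 2*f/(5 + f))
T(K, y) = ⅛ + K + y (T(K, y) = (K + y) + 2*(⅓)/(5 + ⅓) = (K + y) + 2*(⅓)/(16/3) = (K + y) + 2*(⅓)*(3/16) = (K + y) + ⅛ = ⅛ + K + y)
(W(-18, 19) + T(15, 6))² = ((4 - 3*(-18)) + (⅛ + 15 + 6))² = ((4 + 54) + 169/8)² = (58 + 169/8)² = (633/8)² = 400689/64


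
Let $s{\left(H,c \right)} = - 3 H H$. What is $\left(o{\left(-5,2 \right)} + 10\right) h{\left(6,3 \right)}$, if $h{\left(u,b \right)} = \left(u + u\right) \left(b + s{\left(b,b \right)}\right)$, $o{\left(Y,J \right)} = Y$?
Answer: $-1440$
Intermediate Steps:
$s{\left(H,c \right)} = - 3 H^{2}$
$h{\left(u,b \right)} = 2 u \left(b - 3 b^{2}\right)$ ($h{\left(u,b \right)} = \left(u + u\right) \left(b - 3 b^{2}\right) = 2 u \left(b - 3 b^{2}\right)$)
$\left(o{\left(-5,2 \right)} + 10\right) h{\left(6,3 \right)} = \left(-5 + 10\right) 2 \cdot 3 \cdot 6 \left(1 - 9\right) = 5 \cdot 2 \cdot 3 \cdot 6 \left(1 - 9\right) = 5 \cdot 2 \cdot 3 \cdot 6 \left(-8\right) = 5 \left(-288\right) = -1440$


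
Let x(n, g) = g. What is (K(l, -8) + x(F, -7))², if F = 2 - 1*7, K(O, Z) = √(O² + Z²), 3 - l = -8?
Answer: (7 - √185)² ≈ 43.579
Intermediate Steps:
l = 11 (l = 3 - 1*(-8) = 3 + 8 = 11)
F = -5 (F = 2 - 7 = -5)
(K(l, -8) + x(F, -7))² = (√(11² + (-8)²) - 7)² = (√(121 + 64) - 7)² = (√185 - 7)² = (-7 + √185)²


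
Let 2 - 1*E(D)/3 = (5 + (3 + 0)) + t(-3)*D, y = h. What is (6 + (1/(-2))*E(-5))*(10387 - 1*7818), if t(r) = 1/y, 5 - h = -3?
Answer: 578025/16 ≈ 36127.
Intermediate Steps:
h = 8 (h = 5 - 1*(-3) = 5 + 3 = 8)
y = 8
t(r) = ⅛ (t(r) = 1/8 = ⅛)
E(D) = -18 - 3*D/8 (E(D) = 6 - 3*((5 + (3 + 0)) + D/8) = 6 - 3*((5 + 3) + D/8) = 6 - 3*(8 + D/8) = 6 + (-24 - 3*D/8) = -18 - 3*D/8)
(6 + (1/(-2))*E(-5))*(10387 - 1*7818) = (6 + (1/(-2))*(-18 - 3/8*(-5)))*(10387 - 1*7818) = (6 + (1*(-½))*(-18 + 15/8))*(10387 - 7818) = (6 - ½*(-129/8))*2569 = (6 + 129/16)*2569 = (225/16)*2569 = 578025/16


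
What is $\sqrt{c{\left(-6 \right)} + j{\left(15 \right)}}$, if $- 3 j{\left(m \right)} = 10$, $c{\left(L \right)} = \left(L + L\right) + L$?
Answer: $\frac{8 i \sqrt{3}}{3} \approx 4.6188 i$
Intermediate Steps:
$c{\left(L \right)} = 3 L$ ($c{\left(L \right)} = 2 L + L = 3 L$)
$j{\left(m \right)} = - \frac{10}{3}$ ($j{\left(m \right)} = \left(- \frac{1}{3}\right) 10 = - \frac{10}{3}$)
$\sqrt{c{\left(-6 \right)} + j{\left(15 \right)}} = \sqrt{3 \left(-6\right) - \frac{10}{3}} = \sqrt{-18 - \frac{10}{3}} = \sqrt{- \frac{64}{3}} = \frac{8 i \sqrt{3}}{3}$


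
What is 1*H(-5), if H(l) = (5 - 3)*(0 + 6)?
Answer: 12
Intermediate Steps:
H(l) = 12 (H(l) = 2*6 = 12)
1*H(-5) = 1*12 = 12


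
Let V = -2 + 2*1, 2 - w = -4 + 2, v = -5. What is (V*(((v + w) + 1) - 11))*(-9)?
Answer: 0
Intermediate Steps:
w = 4 (w = 2 - (-4 + 2) = 2 - 1*(-2) = 2 + 2 = 4)
V = 0 (V = -2 + 2 = 0)
(V*(((v + w) + 1) - 11))*(-9) = (0*(((-5 + 4) + 1) - 11))*(-9) = (0*((-1 + 1) - 11))*(-9) = (0*(0 - 11))*(-9) = (0*(-11))*(-9) = 0*(-9) = 0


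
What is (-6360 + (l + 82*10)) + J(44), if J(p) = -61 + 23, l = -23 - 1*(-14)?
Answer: -5587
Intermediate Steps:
l = -9 (l = -23 + 14 = -9)
J(p) = -38
(-6360 + (l + 82*10)) + J(44) = (-6360 + (-9 + 82*10)) - 38 = (-6360 + (-9 + 820)) - 38 = (-6360 + 811) - 38 = -5549 - 38 = -5587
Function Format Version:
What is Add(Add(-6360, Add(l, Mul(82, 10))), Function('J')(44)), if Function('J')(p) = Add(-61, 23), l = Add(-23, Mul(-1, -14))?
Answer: -5587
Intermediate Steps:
l = -9 (l = Add(-23, 14) = -9)
Function('J')(p) = -38
Add(Add(-6360, Add(l, Mul(82, 10))), Function('J')(44)) = Add(Add(-6360, Add(-9, Mul(82, 10))), -38) = Add(Add(-6360, Add(-9, 820)), -38) = Add(Add(-6360, 811), -38) = Add(-5549, -38) = -5587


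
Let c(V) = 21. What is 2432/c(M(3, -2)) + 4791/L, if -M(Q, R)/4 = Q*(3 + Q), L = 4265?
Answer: 10473091/89565 ≈ 116.93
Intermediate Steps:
M(Q, R) = -4*Q*(3 + Q)
2432/c(M(3, -2)) + 4791/L = 2432/21 + 4791/4265 = 10473091/89565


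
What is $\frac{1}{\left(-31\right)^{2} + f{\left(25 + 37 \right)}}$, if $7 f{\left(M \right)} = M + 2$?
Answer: $\frac{7}{6791} \approx 0.0010308$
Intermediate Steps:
$f{\left(M \right)} = \frac{2}{7} + \frac{M}{7}$ ($f{\left(M \right)} = \frac{M + 2}{7} = \frac{2 + M}{7} = \frac{2}{7} + \frac{M}{7}$)
$\frac{1}{\left(-31\right)^{2} + f{\left(25 + 37 \right)}} = \frac{1}{\left(-31\right)^{2} + \left(\frac{2}{7} + \frac{25 + 37}{7}\right)} = \frac{1}{961 + \left(\frac{2}{7} + \frac{1}{7} \cdot 62\right)} = \frac{1}{961 + \left(\frac{2}{7} + \frac{62}{7}\right)} = \frac{1}{961 + \frac{64}{7}} = \frac{1}{\frac{6791}{7}} = \frac{7}{6791}$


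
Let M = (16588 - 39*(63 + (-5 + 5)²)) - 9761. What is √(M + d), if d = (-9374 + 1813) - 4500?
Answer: I*√7691 ≈ 87.698*I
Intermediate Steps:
d = -12061 (d = -7561 - 4500 = -12061)
M = 4370 (M = (16588 - 39*(63 + 0²)) - 9761 = (16588 - 39*(63 + 0)) - 9761 = (16588 - 39*63) - 9761 = (16588 - 2457) - 9761 = 14131 - 9761 = 4370)
√(M + d) = √(4370 - 12061) = √(-7691) = I*√7691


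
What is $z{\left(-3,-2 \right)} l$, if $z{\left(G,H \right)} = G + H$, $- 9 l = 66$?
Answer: $\frac{110}{3} \approx 36.667$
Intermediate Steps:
$l = - \frac{22}{3}$ ($l = \left(- \frac{1}{9}\right) 66 = - \frac{22}{3} \approx -7.3333$)
$z{\left(-3,-2 \right)} l = \left(-3 - 2\right) \left(- \frac{22}{3}\right) = \left(-5\right) \left(- \frac{22}{3}\right) = \frac{110}{3}$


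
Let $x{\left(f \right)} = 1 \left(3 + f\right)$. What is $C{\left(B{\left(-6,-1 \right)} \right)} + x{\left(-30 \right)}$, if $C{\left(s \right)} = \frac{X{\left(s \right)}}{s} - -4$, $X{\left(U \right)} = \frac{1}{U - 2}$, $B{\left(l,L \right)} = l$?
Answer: $- \frac{1103}{48} \approx -22.979$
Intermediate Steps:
$x{\left(f \right)} = 3 + f$
$X{\left(U \right)} = \frac{1}{-2 + U}$
$C{\left(s \right)} = 4 + \frac{1}{s \left(-2 + s\right)}$ ($C{\left(s \right)} = \frac{1}{\left(-2 + s\right) s} - -4 = \frac{1}{s \left(-2 + s\right)} + 4 = 4 + \frac{1}{s \left(-2 + s\right)}$)
$C{\left(B{\left(-6,-1 \right)} \right)} + x{\left(-30 \right)} = \left(4 + \frac{1}{\left(-6\right) \left(-2 - 6\right)}\right) + \left(3 - 30\right) = \left(4 - \frac{1}{6 \left(-8\right)}\right) - 27 = \left(4 - - \frac{1}{48}\right) - 27 = \left(4 + \frac{1}{48}\right) - 27 = \frac{193}{48} - 27 = - \frac{1103}{48}$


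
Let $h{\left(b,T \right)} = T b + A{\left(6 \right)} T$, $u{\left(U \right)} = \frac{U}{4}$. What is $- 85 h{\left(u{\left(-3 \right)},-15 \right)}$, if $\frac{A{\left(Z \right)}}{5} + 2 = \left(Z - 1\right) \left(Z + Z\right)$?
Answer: $\frac{1475175}{4} \approx 3.6879 \cdot 10^{5}$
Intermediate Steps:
$A{\left(Z \right)} = -10 + 10 Z \left(-1 + Z\right)$ ($A{\left(Z \right)} = -10 + 5 \left(Z - 1\right) \left(Z + Z\right) = -10 + 5 \left(-1 + Z\right) 2 Z = -10 + 5 \cdot 2 Z \left(-1 + Z\right) = -10 + 10 Z \left(-1 + Z\right)$)
$u{\left(U \right)} = \frac{U}{4}$ ($u{\left(U \right)} = U \frac{1}{4} = \frac{U}{4}$)
$h{\left(b,T \right)} = 290 T + T b$ ($h{\left(b,T \right)} = T b + \left(-10 - 60 + 10 \cdot 6^{2}\right) T = T b + \left(-10 - 60 + 10 \cdot 36\right) T = T b + \left(-10 - 60 + 360\right) T = T b + 290 T = 290 T + T b$)
$- 85 h{\left(u{\left(-3 \right)},-15 \right)} = - 85 \left(- 15 \left(290 + \frac{1}{4} \left(-3\right)\right)\right) = - 85 \left(- 15 \left(290 - \frac{3}{4}\right)\right) = - 85 \left(\left(-15\right) \frac{1157}{4}\right) = \left(-85\right) \left(- \frac{17355}{4}\right) = \frac{1475175}{4}$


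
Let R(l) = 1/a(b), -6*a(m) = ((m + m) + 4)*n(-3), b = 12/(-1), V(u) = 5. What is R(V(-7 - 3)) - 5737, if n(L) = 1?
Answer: -57367/10 ≈ -5736.7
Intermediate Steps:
b = -12 (b = 12*(-1) = -12)
a(m) = -⅔ - m/3 (a(m) = -((m + m) + 4)/6 = -(2*m + 4)/6 = -(4 + 2*m)/6 = -⅔ - m/3)
R(l) = 3/10 (R(l) = 1/(-⅔ - ⅓*(-12)) = 1/(-⅔ + 4) = 1/(10/3) = 3/10)
R(V(-7 - 3)) - 5737 = 3/10 - 5737 = -57367/10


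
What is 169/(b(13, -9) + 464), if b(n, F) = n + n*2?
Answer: 169/503 ≈ 0.33598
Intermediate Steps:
b(n, F) = 3*n (b(n, F) = n + 2*n = 3*n)
169/(b(13, -9) + 464) = 169/(3*13 + 464) = 169/(39 + 464) = 169/503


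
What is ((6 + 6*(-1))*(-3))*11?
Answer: 0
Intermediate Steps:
((6 + 6*(-1))*(-3))*11 = ((6 - 6)*(-3))*11 = (0*(-3))*11 = 0*11 = 0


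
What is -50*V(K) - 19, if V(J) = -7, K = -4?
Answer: 331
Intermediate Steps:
-50*V(K) - 19 = -50*(-7) - 19 = 350 - 19 = 331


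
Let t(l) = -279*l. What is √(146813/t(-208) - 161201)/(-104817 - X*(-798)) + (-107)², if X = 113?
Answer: 11449 - I*√3769931856457/70813548 ≈ 11449.0 - 0.027419*I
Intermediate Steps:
√(146813/t(-208) - 161201)/(-104817 - X*(-798)) + (-107)² = √(146813/((-279*(-208))) - 161201)/(-104817 - 113*(-798)) + (-107)² = √(146813/58032 - 161201)/(-104817 - 1*(-90174)) + 11449 = √(146813*(1/58032) - 161201)/(-104817 + 90174) + 11449 = √(146813/58032 - 161201)/(-14643) + 11449 = √(-9354669619/58032)*(-1/14643) + 11449 = (I*√3769931856457/4836)*(-1/14643) + 11449 = -I*√3769931856457/70813548 + 11449 = 11449 - I*√3769931856457/70813548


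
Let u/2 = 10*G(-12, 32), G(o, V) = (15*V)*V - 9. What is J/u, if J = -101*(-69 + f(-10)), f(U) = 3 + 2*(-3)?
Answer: 606/25585 ≈ 0.023686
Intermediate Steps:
f(U) = -3 (f(U) = 3 - 6 = -3)
G(o, V) = -9 + 15*V² (G(o, V) = 15*V² - 9 = -9 + 15*V²)
J = 7272 (J = -101*(-69 - 3) = -101*(-72) = 7272)
u = 307020 (u = 2*(10*(-9 + 15*32²)) = 2*(10*(-9 + 15*1024)) = 2*(10*(-9 + 15360)) = 2*(10*15351) = 2*153510 = 307020)
J/u = 7272/307020 = 7272*(1/307020) = 606/25585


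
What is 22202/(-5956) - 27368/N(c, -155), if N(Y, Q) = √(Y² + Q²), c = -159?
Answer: -11101/2978 - 13684*√49306/24653 ≈ -126.98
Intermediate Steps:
N(Y, Q) = √(Q² + Y²)
22202/(-5956) - 27368/N(c, -155) = 22202/(-5956) - 27368/√((-155)² + (-159)²) = 22202*(-1/5956) - 27368/√(24025 + 25281) = -11101/2978 - 27368*√49306/49306 = -11101/2978 - 13684*√49306/24653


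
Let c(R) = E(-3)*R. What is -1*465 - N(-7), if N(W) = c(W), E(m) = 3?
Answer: -444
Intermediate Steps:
c(R) = 3*R
N(W) = 3*W
-1*465 - N(-7) = -1*465 - 3*(-7) = -465 - 1*(-21) = -465 + 21 = -444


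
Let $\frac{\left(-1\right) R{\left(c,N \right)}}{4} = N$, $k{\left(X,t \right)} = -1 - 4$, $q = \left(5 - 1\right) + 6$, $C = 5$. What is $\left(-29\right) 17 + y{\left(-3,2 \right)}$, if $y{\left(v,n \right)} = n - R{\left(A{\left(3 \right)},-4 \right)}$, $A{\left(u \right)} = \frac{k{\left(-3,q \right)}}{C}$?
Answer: $-507$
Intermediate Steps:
$q = 10$ ($q = 4 + 6 = 10$)
$k{\left(X,t \right)} = -5$
$A{\left(u \right)} = -1$ ($A{\left(u \right)} = - \frac{5}{5} = \left(-5\right) \frac{1}{5} = -1$)
$R{\left(c,N \right)} = - 4 N$
$y{\left(v,n \right)} = -16 + n$ ($y{\left(v,n \right)} = n - \left(-4\right) \left(-4\right) = n - 16 = -16 + n$)
$\left(-29\right) 17 + y{\left(-3,2 \right)} = \left(-29\right) 17 + \left(-16 + 2\right) = -493 - 14 = -507$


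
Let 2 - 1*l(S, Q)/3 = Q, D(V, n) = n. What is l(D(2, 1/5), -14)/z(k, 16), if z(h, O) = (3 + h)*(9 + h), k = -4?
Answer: -48/5 ≈ -9.6000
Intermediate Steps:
l(S, Q) = 6 - 3*Q
l(D(2, 1/5), -14)/z(k, 16) = (6 - 3*(-14))/(27 + (-4)**2 + 12*(-4)) = (6 + 42)/(27 + 16 - 48) = 48/(-5) = 48*(-1/5) = -48/5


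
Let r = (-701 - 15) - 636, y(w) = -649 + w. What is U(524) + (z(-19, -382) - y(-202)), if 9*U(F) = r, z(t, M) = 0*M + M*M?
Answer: 1319623/9 ≈ 1.4662e+5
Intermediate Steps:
z(t, M) = M**2 (z(t, M) = 0 + M**2 = M**2)
r = -1352 (r = -716 - 636 = -1352)
U(F) = -1352/9 (U(F) = (1/9)*(-1352) = -1352/9)
U(524) + (z(-19, -382) - y(-202)) = -1352/9 + ((-382)**2 - (-649 - 202)) = -1352/9 + (145924 - 1*(-851)) = -1352/9 + (145924 + 851) = -1352/9 + 146775 = 1319623/9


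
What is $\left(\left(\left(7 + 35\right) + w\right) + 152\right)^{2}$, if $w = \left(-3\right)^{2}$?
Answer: $41209$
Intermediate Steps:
$w = 9$
$\left(\left(\left(7 + 35\right) + w\right) + 152\right)^{2} = \left(\left(\left(7 + 35\right) + 9\right) + 152\right)^{2} = \left(\left(42 + 9\right) + 152\right)^{2} = \left(51 + 152\right)^{2} = 203^{2} = 41209$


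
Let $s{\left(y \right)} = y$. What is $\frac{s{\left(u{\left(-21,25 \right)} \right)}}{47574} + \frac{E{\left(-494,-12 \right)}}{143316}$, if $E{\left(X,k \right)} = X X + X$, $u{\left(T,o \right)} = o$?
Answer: $\frac{5961857}{3507261} \approx 1.6999$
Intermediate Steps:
$E{\left(X,k \right)} = X + X^{2}$ ($E{\left(X,k \right)} = X^{2} + X = X + X^{2}$)
$\frac{s{\left(u{\left(-21,25 \right)} \right)}}{47574} + \frac{E{\left(-494,-12 \right)}}{143316} = \frac{25}{47574} + \frac{\left(-494\right) \left(1 - 494\right)}{143316} = 25 \cdot \frac{1}{47574} + \left(-494\right) \left(-493\right) \frac{1}{143316} = \frac{25}{47574} + 243542 \cdot \frac{1}{143316} = \frac{25}{47574} + \frac{121771}{71658} = \frac{5961857}{3507261}$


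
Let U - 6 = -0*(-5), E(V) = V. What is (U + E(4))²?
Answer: 100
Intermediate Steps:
U = 6 (U = 6 - 0*(-5) = 6 - 2*0 = 6 + 0 = 6)
(U + E(4))² = (6 + 4)² = 10² = 100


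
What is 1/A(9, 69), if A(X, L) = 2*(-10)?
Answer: -1/20 ≈ -0.050000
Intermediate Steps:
A(X, L) = -20
1/A(9, 69) = 1/(-20) = -1/20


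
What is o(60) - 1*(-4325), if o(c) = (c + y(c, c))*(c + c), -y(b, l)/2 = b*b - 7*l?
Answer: -751675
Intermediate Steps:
y(b, l) = -2*b**2 + 14*l (y(b, l) = -2*(b*b - 7*l) = -2*(b**2 - 7*l) = -2*b**2 + 14*l)
o(c) = 2*c*(-2*c**2 + 15*c) (o(c) = (c + (-2*c**2 + 14*c))*(c + c) = (-2*c**2 + 15*c)*(2*c) = 2*c*(-2*c**2 + 15*c))
o(60) - 1*(-4325) = 60**2*(30 - 4*60) - 1*(-4325) = 3600*(30 - 240) + 4325 = 3600*(-210) + 4325 = -756000 + 4325 = -751675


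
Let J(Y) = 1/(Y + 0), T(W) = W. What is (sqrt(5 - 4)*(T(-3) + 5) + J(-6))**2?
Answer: 121/36 ≈ 3.3611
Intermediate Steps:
J(Y) = 1/Y
(sqrt(5 - 4)*(T(-3) + 5) + J(-6))**2 = (sqrt(5 - 4)*(-3 + 5) + 1/(-6))**2 = (sqrt(1)*2 - 1/6)**2 = (1*2 - 1/6)**2 = (2 - 1/6)**2 = (11/6)**2 = 121/36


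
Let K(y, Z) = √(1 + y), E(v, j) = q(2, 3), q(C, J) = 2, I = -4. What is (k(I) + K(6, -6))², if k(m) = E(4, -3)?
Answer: (2 + √7)² ≈ 21.583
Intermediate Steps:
E(v, j) = 2
k(m) = 2
(k(I) + K(6, -6))² = (2 + √(1 + 6))² = (2 + √7)²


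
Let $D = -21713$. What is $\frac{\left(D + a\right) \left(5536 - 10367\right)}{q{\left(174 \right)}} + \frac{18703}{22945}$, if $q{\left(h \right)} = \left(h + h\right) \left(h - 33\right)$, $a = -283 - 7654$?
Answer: $\frac{1643770007777}{562932630} \approx 2920.0$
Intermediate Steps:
$a = -7937$ ($a = -283 - 7654 = -7937$)
$q{\left(h \right)} = 2 h \left(-33 + h\right)$
$\frac{\left(D + a\right) \left(5536 - 10367\right)}{q{\left(174 \right)}} + \frac{18703}{22945} = \frac{\left(-21713 - 7937\right) \left(5536 - 10367\right)}{2 \cdot 174 \left(-33 + 174\right)} + \frac{18703}{22945} = \frac{\left(-29650\right) \left(-4831\right)}{2 \cdot 174 \cdot 141} + 18703 \cdot \frac{1}{22945} = \frac{143239150}{49068} + \frac{18703}{22945} = 143239150 \cdot \frac{1}{49068} + \frac{18703}{22945} = \frac{71619575}{24534} + \frac{18703}{22945} = \frac{1643770007777}{562932630}$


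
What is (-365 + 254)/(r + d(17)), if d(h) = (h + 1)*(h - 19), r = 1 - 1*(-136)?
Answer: -111/101 ≈ -1.0990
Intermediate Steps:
r = 137 (r = 1 + 136 = 137)
d(h) = (1 + h)*(-19 + h)
(-365 + 254)/(r + d(17)) = (-365 + 254)/(137 + (-19 + 17² - 18*17)) = -111/(137 + (-19 + 289 - 306)) = -111/(137 - 36) = -111/101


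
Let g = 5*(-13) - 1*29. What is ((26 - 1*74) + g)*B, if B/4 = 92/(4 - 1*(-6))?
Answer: -26128/5 ≈ -5225.6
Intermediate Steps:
B = 184/5 (B = 4*(92/(4 - 1*(-6))) = 4*(92/(4 + 6)) = 4*(92/10) = 4*(92*(1/10)) = 4*(46/5) = 184/5 ≈ 36.800)
g = -94 (g = -65 - 29 = -94)
((26 - 1*74) + g)*B = ((26 - 1*74) - 94)*(184/5) = ((26 - 74) - 94)*(184/5) = (-48 - 94)*(184/5) = -142*184/5 = -26128/5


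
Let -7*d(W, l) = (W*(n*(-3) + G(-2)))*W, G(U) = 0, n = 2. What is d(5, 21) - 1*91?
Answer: -487/7 ≈ -69.571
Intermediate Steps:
d(W, l) = 6*W²/7 (d(W, l) = -W*(2*(-3) + 0)*W/7 = -W*(-6 + 0)*W/7 = -W*(-6)*W/7 = -(-6*W)*W/7 = -(-6)*W²/7 = 6*W²/7)
d(5, 21) - 1*91 = (6/7)*5² - 1*91 = (6/7)*25 - 91 = 150/7 - 91 = -487/7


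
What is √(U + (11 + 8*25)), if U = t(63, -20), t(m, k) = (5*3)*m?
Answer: 34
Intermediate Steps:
t(m, k) = 15*m
U = 945 (U = 15*63 = 945)
√(U + (11 + 8*25)) = √(945 + (11 + 8*25)) = √(945 + (11 + 200)) = √(945 + 211) = √1156 = 34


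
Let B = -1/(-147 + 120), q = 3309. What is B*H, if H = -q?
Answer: -1103/9 ≈ -122.56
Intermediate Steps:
H = -3309 (H = -1*3309 = -3309)
B = 1/27 (B = -1/(-27) = -1*(-1/27) = 1/27 ≈ 0.037037)
B*H = (1/27)*(-3309) = -1103/9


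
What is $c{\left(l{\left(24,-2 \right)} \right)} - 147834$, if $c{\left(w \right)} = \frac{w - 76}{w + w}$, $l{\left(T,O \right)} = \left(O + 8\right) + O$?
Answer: $-147843$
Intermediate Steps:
$l{\left(T,O \right)} = 8 + 2 O$ ($l{\left(T,O \right)} = \left(8 + O\right) + O = 8 + 2 O$)
$c{\left(w \right)} = \frac{-76 + w}{2 w}$
$c{\left(l{\left(24,-2 \right)} \right)} - 147834 = \frac{-76 + \left(8 + 2 \left(-2\right)\right)}{2 \left(8 + 2 \left(-2\right)\right)} - 147834 = \frac{-76 + \left(8 - 4\right)}{2 \left(8 - 4\right)} - 147834 = \frac{-76 + 4}{2 \cdot 4} - 147834 = \frac{1}{2} \cdot \frac{1}{4} \left(-72\right) - 147834 = -9 - 147834 = -147843$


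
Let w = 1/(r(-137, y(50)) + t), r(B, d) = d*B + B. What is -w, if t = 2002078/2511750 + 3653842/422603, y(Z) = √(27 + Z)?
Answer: -124326587713288411812750/1392755283161569031869400249 + 133530571078971510515625*√77/1392755283161569031869400249 ≈ 0.00075203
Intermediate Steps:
r(B, d) = B + B*d (r(B, d) = B*d + B = B + B*d)
t = 294812406251/31219796625 (t = 2002078*(1/2511750) + 3653842*(1/422603) = 1001039/1255875 + 3653842/422603 = 294812406251/31219796625 ≈ 9.4431)
w = 1/(-3982299731374/31219796625 - 137*√77) (w = 1/(-137*(1 + √(27 + 50)) + 294812406251/31219796625) = 1/(-137*(1 + √77) + 294812406251/31219796625) = 1/((-137 - 137*√77) + 294812406251/31219796625) = 1/(-3982299731374/31219796625 - 137*√77) ≈ -0.00075203)
-w = -(124326587713288411812750/1392755283161569031869400249 - 133530571078971510515625*√77/1392755283161569031869400249) = -124326587713288411812750/1392755283161569031869400249 + 133530571078971510515625*√77/1392755283161569031869400249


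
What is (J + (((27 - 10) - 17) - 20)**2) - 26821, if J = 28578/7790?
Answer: -102895506/3895 ≈ -26417.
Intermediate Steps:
J = 14289/3895 (J = 28578*(1/7790) = 14289/3895 ≈ 3.6685)
(J + (((27 - 10) - 17) - 20)**2) - 26821 = (14289/3895 + (((27 - 10) - 17) - 20)**2) - 26821 = (14289/3895 + ((17 - 17) - 20)**2) - 26821 = (14289/3895 + (0 - 20)**2) - 26821 = (14289/3895 + (-20)**2) - 26821 = (14289/3895 + 400) - 26821 = 1572289/3895 - 26821 = -102895506/3895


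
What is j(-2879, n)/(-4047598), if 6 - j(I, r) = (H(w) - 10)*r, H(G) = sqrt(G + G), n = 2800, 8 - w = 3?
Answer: -14003/2023799 + 1400*sqrt(10)/2023799 ≈ -0.0047316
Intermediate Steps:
w = 5 (w = 8 - 1*3 = 8 - 3 = 5)
H(G) = sqrt(2)*sqrt(G) (H(G) = sqrt(2*G) = sqrt(2)*sqrt(G))
j(I, r) = 6 - r*(-10 + sqrt(10)) (j(I, r) = 6 - (sqrt(2)*sqrt(5) - 10)*r = 6 - (sqrt(10) - 10)*r = 6 - (-10 + sqrt(10))*r = 6 - r*(-10 + sqrt(10)))
j(-2879, n)/(-4047598) = (6 + 10*2800 - 1*2800*sqrt(10))/(-4047598) = (6 + 28000 - 2800*sqrt(10))*(-1/4047598) = (28006 - 2800*sqrt(10))*(-1/4047598) = -14003/2023799 + 1400*sqrt(10)/2023799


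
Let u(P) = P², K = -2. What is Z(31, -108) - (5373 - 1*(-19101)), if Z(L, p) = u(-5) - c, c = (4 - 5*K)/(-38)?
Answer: -464524/19 ≈ -24449.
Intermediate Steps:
c = -7/19 (c = (4 - 5*(-2))/(-38) = (4 + 10)*(-1/38) = 14*(-1/38) = -7/19 ≈ -0.36842)
Z(L, p) = 482/19 (Z(L, p) = (-5)² - 1*(-7/19) = 25 + 7/19 = 482/19)
Z(31, -108) - (5373 - 1*(-19101)) = 482/19 - (5373 - 1*(-19101)) = 482/19 - (5373 + 19101) = 482/19 - 1*24474 = 482/19 - 24474 = -464524/19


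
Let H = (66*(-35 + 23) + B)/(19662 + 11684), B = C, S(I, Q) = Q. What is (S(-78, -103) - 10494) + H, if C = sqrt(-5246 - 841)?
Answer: -166087177/15673 + I*sqrt(6087)/31346 ≈ -10597.0 + 0.002489*I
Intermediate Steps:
C = I*sqrt(6087) (C = sqrt(-6087) = I*sqrt(6087) ≈ 78.019*I)
B = I*sqrt(6087) ≈ 78.019*I
H = -396/15673 + I*sqrt(6087)/31346 (H = (66*(-35 + 23) + I*sqrt(6087))/(19662 + 11684) = (66*(-12) + I*sqrt(6087))/31346 = (-792 + I*sqrt(6087))*(1/31346) = -396/15673 + I*sqrt(6087)/31346 ≈ -0.025266 + 0.002489*I)
(S(-78, -103) - 10494) + H = (-103 - 10494) + (-396/15673 + I*sqrt(6087)/31346) = -10597 + (-396/15673 + I*sqrt(6087)/31346) = -166087177/15673 + I*sqrt(6087)/31346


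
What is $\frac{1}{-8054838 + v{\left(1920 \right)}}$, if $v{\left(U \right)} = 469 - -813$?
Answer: $- \frac{1}{8053556} \approx -1.2417 \cdot 10^{-7}$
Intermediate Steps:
$v{\left(U \right)} = 1282$ ($v{\left(U \right)} = 469 + 813 = 1282$)
$\frac{1}{-8054838 + v{\left(1920 \right)}} = \frac{1}{-8054838 + 1282} = \frac{1}{-8053556} = - \frac{1}{8053556}$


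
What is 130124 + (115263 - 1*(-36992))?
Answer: 282379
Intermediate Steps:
130124 + (115263 - 1*(-36992)) = 130124 + (115263 + 36992) = 130124 + 152255 = 282379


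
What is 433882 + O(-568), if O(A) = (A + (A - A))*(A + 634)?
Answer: 396394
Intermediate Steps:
O(A) = A*(634 + A) (O(A) = (A + 0)*(634 + A) = A*(634 + A))
433882 + O(-568) = 433882 - 568*(634 - 568) = 433882 - 568*66 = 433882 - 37488 = 396394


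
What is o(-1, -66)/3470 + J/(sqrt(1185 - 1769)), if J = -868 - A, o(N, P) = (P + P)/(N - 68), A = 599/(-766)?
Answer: 22/39905 + 664289*I*sqrt(146)/223672 ≈ 0.00055131 + 35.886*I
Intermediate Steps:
A = -599/766 (A = 599*(-1/766) = -599/766 ≈ -0.78198)
o(N, P) = 2*P/(-68 + N) (o(N, P) = (2*P)/(-68 + N) = 2*P/(-68 + N))
J = -664289/766 (J = -868 - 1*(-599/766) = -868 + 599/766 = -664289/766 ≈ -867.22)
o(-1, -66)/3470 + J/(sqrt(1185 - 1769)) = (2*(-66)/(-68 - 1))/3470 - 664289/(766*sqrt(1185 - 1769)) = (2*(-66)/(-69))*(1/3470) - 664289*(-I*sqrt(146)/292)/766 = (2*(-66)*(-1/69))*(1/3470) - 664289*(-I*sqrt(146)/292)/766 = (44/23)*(1/3470) - (-664289)*I*sqrt(146)/223672 = 22/39905 + 664289*I*sqrt(146)/223672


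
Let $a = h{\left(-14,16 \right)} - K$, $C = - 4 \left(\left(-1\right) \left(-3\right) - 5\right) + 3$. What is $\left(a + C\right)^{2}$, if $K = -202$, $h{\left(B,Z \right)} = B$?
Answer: $39601$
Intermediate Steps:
$C = 11$ ($C = - 4 \left(3 - 5\right) + 3 = \left(-4\right) \left(-2\right) + 3 = 8 + 3 = 11$)
$a = 188$ ($a = -14 - -202 = -14 + 202 = 188$)
$\left(a + C\right)^{2} = \left(188 + 11\right)^{2} = 199^{2} = 39601$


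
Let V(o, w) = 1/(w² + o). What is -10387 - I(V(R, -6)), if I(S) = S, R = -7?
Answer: -301224/29 ≈ -10387.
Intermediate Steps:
V(o, w) = 1/(o + w²)
-10387 - I(V(R, -6)) = -10387 - 1/(-7 + (-6)²) = -10387 - 1/(-7 + 36) = -10387 - 1/29 = -301224/29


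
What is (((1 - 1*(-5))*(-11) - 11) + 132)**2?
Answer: 3025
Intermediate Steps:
(((1 - 1*(-5))*(-11) - 11) + 132)**2 = (((1 + 5)*(-11) - 11) + 132)**2 = ((6*(-11) - 11) + 132)**2 = ((-66 - 11) + 132)**2 = (-77 + 132)**2 = 55**2 = 3025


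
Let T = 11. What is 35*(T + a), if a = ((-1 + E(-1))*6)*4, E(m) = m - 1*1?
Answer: -2135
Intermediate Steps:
E(m) = -1 + m (E(m) = m - 1 = -1 + m)
a = -72 (a = ((-1 + (-1 - 1))*6)*4 = ((-1 - 2)*6)*4 = -3*6*4 = -18*4 = -72)
35*(T + a) = 35*(11 - 72) = 35*(-61) = -2135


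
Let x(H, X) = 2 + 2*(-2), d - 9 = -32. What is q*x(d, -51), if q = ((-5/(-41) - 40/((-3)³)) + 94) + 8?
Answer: -229378/1107 ≈ -207.21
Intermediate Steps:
d = -23 (d = 9 - 32 = -23)
x(H, X) = -2 (x(H, X) = 2 - 4 = -2)
q = 114689/1107 (q = ((-5*(-1/41) - 40/(-27)) + 94) + 8 = ((5/41 - 40*(-1/27)) + 94) + 8 = ((5/41 + 40/27) + 94) + 8 = (1775/1107 + 94) + 8 = 105833/1107 + 8 = 114689/1107 ≈ 103.60)
q*x(d, -51) = (114689/1107)*(-2) = -229378/1107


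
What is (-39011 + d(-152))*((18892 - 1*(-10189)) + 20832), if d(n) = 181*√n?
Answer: -1947156043 + 18068506*I*√38 ≈ -1.9472e+9 + 1.1138e+8*I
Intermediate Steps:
(-39011 + d(-152))*((18892 - 1*(-10189)) + 20832) = (-39011 + 181*√(-152))*((18892 - 1*(-10189)) + 20832) = (-39011 + 181*(2*I*√38))*((18892 + 10189) + 20832) = (-39011 + 362*I*√38)*(29081 + 20832) = (-39011 + 362*I*√38)*49913 = -1947156043 + 18068506*I*√38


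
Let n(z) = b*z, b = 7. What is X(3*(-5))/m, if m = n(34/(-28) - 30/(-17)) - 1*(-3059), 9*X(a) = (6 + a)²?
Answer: 306/104137 ≈ 0.0029384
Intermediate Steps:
n(z) = 7*z
X(a) = (6 + a)²/9
m = 104137/34 (m = 7*(34/(-28) - 30/(-17)) - 1*(-3059) = 7*(34*(-1/28) - 30*(-1/17)) + 3059 = 7*(-17/14 + 30/17) + 3059 = 7*(131/238) + 3059 = 131/34 + 3059 = 104137/34 ≈ 3062.9)
X(3*(-5))/m = ((6 + 3*(-5))²/9)/(104137/34) = ((6 - 15)²/9)*(34/104137) = ((⅑)*(-9)²)*(34/104137) = ((⅑)*81)*(34/104137) = 9*(34/104137) = 306/104137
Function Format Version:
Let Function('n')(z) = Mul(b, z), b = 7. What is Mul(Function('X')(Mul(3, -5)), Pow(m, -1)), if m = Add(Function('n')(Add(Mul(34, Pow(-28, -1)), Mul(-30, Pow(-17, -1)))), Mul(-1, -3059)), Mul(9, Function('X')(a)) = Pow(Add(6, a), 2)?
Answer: Rational(306, 104137) ≈ 0.0029384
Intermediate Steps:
Function('n')(z) = Mul(7, z)
Function('X')(a) = Mul(Rational(1, 9), Pow(Add(6, a), 2))
m = Rational(104137, 34) (m = Add(Mul(7, Add(Mul(34, Pow(-28, -1)), Mul(-30, Pow(-17, -1)))), Mul(-1, -3059)) = Add(Mul(7, Add(Mul(34, Rational(-1, 28)), Mul(-30, Rational(-1, 17)))), 3059) = Add(Mul(7, Add(Rational(-17, 14), Rational(30, 17))), 3059) = Add(Mul(7, Rational(131, 238)), 3059) = Add(Rational(131, 34), 3059) = Rational(104137, 34) ≈ 3062.9)
Mul(Function('X')(Mul(3, -5)), Pow(m, -1)) = Mul(Mul(Rational(1, 9), Pow(Add(6, Mul(3, -5)), 2)), Pow(Rational(104137, 34), -1)) = Mul(Mul(Rational(1, 9), Pow(Add(6, -15), 2)), Rational(34, 104137)) = Mul(Mul(Rational(1, 9), Pow(-9, 2)), Rational(34, 104137)) = Mul(Mul(Rational(1, 9), 81), Rational(34, 104137)) = Mul(9, Rational(34, 104137)) = Rational(306, 104137)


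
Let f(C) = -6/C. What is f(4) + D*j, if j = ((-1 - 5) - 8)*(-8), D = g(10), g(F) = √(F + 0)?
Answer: -3/2 + 112*√10 ≈ 352.68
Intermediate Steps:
g(F) = √F
D = √10 ≈ 3.1623
j = 112 (j = (-6 - 8)*(-8) = -14*(-8) = 112)
f(4) + D*j = -6/4 + √10*112 = -6*¼ + 112*√10 = -3/2 + 112*√10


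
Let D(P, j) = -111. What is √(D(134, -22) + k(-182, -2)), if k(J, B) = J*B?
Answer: √253 ≈ 15.906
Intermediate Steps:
k(J, B) = B*J
√(D(134, -22) + k(-182, -2)) = √(-111 - 2*(-182)) = √(-111 + 364) = √253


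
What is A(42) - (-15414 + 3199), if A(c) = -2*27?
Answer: 12161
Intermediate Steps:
A(c) = -54
A(42) - (-15414 + 3199) = -54 - (-15414 + 3199) = -54 - 1*(-12215) = -54 + 12215 = 12161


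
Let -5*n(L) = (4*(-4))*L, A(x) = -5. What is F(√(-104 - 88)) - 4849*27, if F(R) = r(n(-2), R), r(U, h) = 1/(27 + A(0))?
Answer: -2880305/22 ≈ -1.3092e+5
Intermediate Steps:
n(L) = 16*L/5 (n(L) = -4*(-4)*L/5 = -(-16)*L/5 = 16*L/5)
r(U, h) = 1/22 (r(U, h) = 1/(27 - 5) = 1/22)
F(R) = 1/22
F(√(-104 - 88)) - 4849*27 = 1/22 - 4849*27 = 1/22 - 130923 = -2880305/22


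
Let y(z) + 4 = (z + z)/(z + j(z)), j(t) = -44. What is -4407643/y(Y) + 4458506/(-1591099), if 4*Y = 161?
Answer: 105193242395563/607799818 ≈ 1.7307e+5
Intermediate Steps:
Y = 161/4 (Y = (¼)*161 = 161/4 ≈ 40.250)
y(z) = -4 + 2*z/(-44 + z) (y(z) = -4 + (z + z)/(z - 44) = -4 + (2*z)/(-44 + z) = -4 + 2*z/(-44 + z))
-4407643/y(Y) + 4458506/(-1591099) = -4407643*(-44 + 161/4)/(2*(88 - 1*161/4)) + 4458506/(-1591099) = -4407643*(-15/(8*(88 - 161/4))) + 4458506*(-1/1591099) = -4407643/(2*(-4/15)*(191/4)) - 4458506/1591099 = -4407643/(-382/15) - 4458506/1591099 = -4407643*(-15/382) - 4458506/1591099 = 66114645/382 - 4458506/1591099 = 105193242395563/607799818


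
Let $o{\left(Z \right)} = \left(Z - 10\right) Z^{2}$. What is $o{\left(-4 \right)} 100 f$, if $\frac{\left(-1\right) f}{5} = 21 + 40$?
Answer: $6832000$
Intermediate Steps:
$f = -305$ ($f = - 5 \left(21 + 40\right) = \left(-5\right) 61 = -305$)
$o{\left(Z \right)} = Z^{2} \left(-10 + Z\right)$ ($o{\left(Z \right)} = \left(-10 + Z\right) Z^{2} = Z^{2} \left(-10 + Z\right)$)
$o{\left(-4 \right)} 100 f = \left(-4\right)^{2} \left(-10 - 4\right) 100 \left(-305\right) = 16 \left(-14\right) 100 \left(-305\right) = \left(-224\right) 100 \left(-305\right) = \left(-22400\right) \left(-305\right) = 6832000$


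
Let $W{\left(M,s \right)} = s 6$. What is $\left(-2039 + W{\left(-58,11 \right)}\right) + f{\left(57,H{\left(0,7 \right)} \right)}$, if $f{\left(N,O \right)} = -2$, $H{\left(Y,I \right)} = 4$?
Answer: $-1975$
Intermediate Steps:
$W{\left(M,s \right)} = 6 s$
$\left(-2039 + W{\left(-58,11 \right)}\right) + f{\left(57,H{\left(0,7 \right)} \right)} = \left(-2039 + 6 \cdot 11\right) - 2 = \left(-2039 + 66\right) - 2 = -1973 - 2 = -1975$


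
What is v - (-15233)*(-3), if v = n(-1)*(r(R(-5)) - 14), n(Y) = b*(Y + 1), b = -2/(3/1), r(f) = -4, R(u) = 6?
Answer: -45699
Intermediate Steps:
b = -⅔ (b = -2/(3*1) = -2/3 = -2*⅓ = -⅔ ≈ -0.66667)
n(Y) = -⅔ - 2*Y/3 (n(Y) = -2*(Y + 1)/3 = -2*(1 + Y)/3 = -⅔ - 2*Y/3)
v = 0 (v = (-⅔ - ⅔*(-1))*(-4 - 14) = (-⅔ + ⅔)*(-18) = 0*(-18) = 0)
v - (-15233)*(-3) = 0 - (-15233)*(-3) = 0 - 1*45699 = 0 - 45699 = -45699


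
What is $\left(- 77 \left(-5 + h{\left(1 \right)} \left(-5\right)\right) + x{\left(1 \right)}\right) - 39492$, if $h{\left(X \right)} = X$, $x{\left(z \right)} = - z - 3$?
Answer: $-38726$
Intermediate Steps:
$x{\left(z \right)} = -3 - z$
$\left(- 77 \left(-5 + h{\left(1 \right)} \left(-5\right)\right) + x{\left(1 \right)}\right) - 39492 = \left(- 77 \left(-5 + 1 \left(-5\right)\right) - 4\right) - 39492 = \left(- 77 \left(-5 - 5\right) - 4\right) - 39492 = \left(\left(-77\right) \left(-10\right) - 4\right) - 39492 = \left(770 - 4\right) - 39492 = 766 - 39492 = -38726$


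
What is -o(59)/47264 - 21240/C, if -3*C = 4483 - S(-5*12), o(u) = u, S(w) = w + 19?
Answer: 250949597/17818528 ≈ 14.084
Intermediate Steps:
S(w) = 19 + w
C = -1508 (C = -(4483 - (19 - 5*12))/3 = -(4483 - (19 - 60))/3 = -(4483 - 1*(-41))/3 = -(4483 + 41)/3 = -1/3*4524 = -1508)
-o(59)/47264 - 21240/C = -1*59/47264 - 21240/(-1508) = -59*1/47264 - 21240*(-1/1508) = -59/47264 + 5310/377 = 250949597/17818528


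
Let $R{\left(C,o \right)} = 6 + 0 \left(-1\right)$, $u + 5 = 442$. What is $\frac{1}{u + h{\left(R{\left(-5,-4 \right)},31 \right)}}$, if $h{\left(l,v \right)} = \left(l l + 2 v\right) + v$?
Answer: $\frac{1}{566} \approx 0.0017668$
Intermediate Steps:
$u = 437$ ($u = -5 + 442 = 437$)
$R{\left(C,o \right)} = 6$ ($R{\left(C,o \right)} = 6 + 0 = 6$)
$h{\left(l,v \right)} = l^{2} + 3 v$ ($h{\left(l,v \right)} = \left(l^{2} + 2 v\right) + v = l^{2} + 3 v$)
$\frac{1}{u + h{\left(R{\left(-5,-4 \right)},31 \right)}} = \frac{1}{437 + \left(6^{2} + 3 \cdot 31\right)} = \frac{1}{437 + \left(36 + 93\right)} = \frac{1}{437 + 129} = \frac{1}{566}$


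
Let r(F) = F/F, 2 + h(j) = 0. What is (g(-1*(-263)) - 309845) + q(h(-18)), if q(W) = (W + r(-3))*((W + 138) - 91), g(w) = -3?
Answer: -309893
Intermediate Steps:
h(j) = -2 (h(j) = -2 + 0 = -2)
r(F) = 1
q(W) = (1 + W)*(47 + W) (q(W) = (W + 1)*((W + 138) - 91) = (1 + W)*((138 + W) - 91) = (1 + W)*(47 + W))
(g(-1*(-263)) - 309845) + q(h(-18)) = (-3 - 309845) + (47 + (-2)² + 48*(-2)) = -309848 + (47 + 4 - 96) = -309848 - 45 = -309893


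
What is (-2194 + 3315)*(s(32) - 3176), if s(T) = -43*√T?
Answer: -3560296 - 192812*√2 ≈ -3.8330e+6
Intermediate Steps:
(-2194 + 3315)*(s(32) - 3176) = (-2194 + 3315)*(-172*√2 - 3176) = 1121*(-172*√2 - 3176) = 1121*(-3176 - 172*√2) = -3560296 - 192812*√2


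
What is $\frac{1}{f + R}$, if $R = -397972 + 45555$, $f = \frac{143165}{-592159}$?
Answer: $- \frac{592159}{208687041468} \approx -2.8375 \cdot 10^{-6}$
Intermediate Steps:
$f = - \frac{143165}{592159}$ ($f = 143165 \left(- \frac{1}{592159}\right) = - \frac{143165}{592159} \approx -0.24177$)
$R = -352417$
$\frac{1}{f + R} = \frac{1}{- \frac{143165}{592159} - 352417} = \frac{1}{- \frac{208687041468}{592159}} = - \frac{592159}{208687041468}$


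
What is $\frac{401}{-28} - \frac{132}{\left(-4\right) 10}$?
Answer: $- \frac{1543}{140} \approx -11.021$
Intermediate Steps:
$\frac{401}{-28} - \frac{132}{\left(-4\right) 10} = 401 \left(- \frac{1}{28}\right) - \frac{132}{-40} = - \frac{401}{28} - - \frac{33}{10} = - \frac{401}{28} + \frac{33}{10} = - \frac{1543}{140}$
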